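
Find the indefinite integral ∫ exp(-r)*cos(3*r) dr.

3*exp(-r)*sin(3*r)/10 - exp(-r)*cos(3*r)/10 + C

Let I denote the integral. Integrate by parts with u = cos(3*r), dv = exp(-r) dr, so v = -exp(-r): I = -exp(-r)*cos(3*r) − 3·∫ exp(-r)*sin(3*r) dr.
Apply parts again with u = sin(3*r), dv = exp(-r) dr: ∫ exp(-r)*sin(3*r) dr = -exp(-r)*sin(3*r) + 3·I. Substituting back brings back I: I = 3*exp(-r)*sin(3*r) - exp(-r)*cos(3*r) − 9·I.
Solving for I: (1 + 9)·I equals the remaining terms, so I = (1/10)·(3*exp(-r)*sin(3*r) - exp(-r)*cos(3*r)).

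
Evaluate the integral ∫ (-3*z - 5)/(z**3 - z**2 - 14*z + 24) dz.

-2*log(z - 3) + 11*log(z - 2)/6 + log(z + 4)/6 + C

Factor the denominator: (z - 3)*(z - 2)*(z + 4).
Partial-fraction decomposition: 1/(6*(z + 4)) + 11/(6*(z - 2)) - 2/(z - 3).
Integrate each term: A/(z−a) contributes A·log|z−a|.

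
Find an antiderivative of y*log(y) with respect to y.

y**2*log(y)/2 - y**2/4 + C

Use integration by parts with u = log(y), dv = y dy.
Then du = 1/y dy and v = y**2/2.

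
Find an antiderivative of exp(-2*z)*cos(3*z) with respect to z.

3*exp(-2*z)*sin(3*z)/13 - 2*exp(-2*z)*cos(3*z)/13 + C

Let I denote the integral. Integrate by parts with u = cos(3*z), dv = exp(-2*z) dz, so v = -exp(-2*z)/2: I = -exp(-2*z)*cos(3*z)/2 − (3/2)·∫ exp(-2*z)*sin(3*z) dz.
Apply parts again with u = sin(3*z), dv = exp(-2*z) dz: ∫ exp(-2*z)*sin(3*z) dz = -exp(-2*z)*sin(3*z)/2 + (3/2)·I. Substituting back brings back I: I = 3*exp(-2*z)*sin(3*z)/4 - exp(-2*z)*cos(3*z)/2 − (9/4)·I.
Solving for I: (1 + 9/4)·I equals the remaining terms, so I = (4/13)·(3*exp(-2*z)*sin(3*z)/4 - exp(-2*z)*cos(3*z)/2).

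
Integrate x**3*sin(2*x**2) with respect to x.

-x**2*cos(2*x**2)/4 + sin(2*x**2)/8 + C

Let u = x², du = 2x dx; rewrite as (1/2)∫ u^1·sin(2u) du.
Now integrate by parts 1 time.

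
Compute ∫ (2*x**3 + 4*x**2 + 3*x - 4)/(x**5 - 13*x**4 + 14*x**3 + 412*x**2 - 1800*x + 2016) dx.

899*log(x - 7)/195 - 295*log(x - 6)/48 + 5*log(x - 4)/3 - 17*log(x - 2)/160 - 31*log(x + 6)/1248 + C

Factor the denominator: (x - 7)*(x - 6)*(x - 4)*(x - 2)*(x + 6).
Partial-fraction decomposition: -31/(1248*(x + 6)) - 17/(160*(x - 2)) + 5/(3*(x - 4)) - 295/(48*(x - 6)) + 899/(195*(x - 7)).
Integrate each term: A/(x−a) contributes A·log|x−a|.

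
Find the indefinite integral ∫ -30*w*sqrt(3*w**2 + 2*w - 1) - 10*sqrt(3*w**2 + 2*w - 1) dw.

-10*(3*w**2 + 2*w - 1)**(3/2)/3 + C

Let u = 3*w**2 + 2*w - 1, so du = (6*w + 2) dw.
Rewriting, the integral becomes -5·∫ √u du = -5·(2/3)u^(3/2).
Substituting back, u = 3*w**2 + 2*w - 1.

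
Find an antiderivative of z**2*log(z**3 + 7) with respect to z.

z**3*log(z**3 + 7)/3 - z**3/3 + 7*log(z**3 + 7)/3 + C

Let u = z**3 + 7, so du = (3*z**2) dz.
The integral becomes (1/3)·∫ log(u) du; integrate by parts with u′=log(u), dv′=du.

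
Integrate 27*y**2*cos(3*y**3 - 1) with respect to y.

3*sin(3*y**3 - 1) + C

Let u = 3*y**3 - 1, so du = (9*y**2) dy.
Rewriting, the integral becomes 3·∫ cos(u) du = 3·sin(u).
Substituting back, u = 3*y**3 - 1.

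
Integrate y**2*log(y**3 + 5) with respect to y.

Let u = y**3 + 5, so du = (3*y**2) dy.
The integral becomes (1/3)·∫ log(u) du; integrate by parts with u′=log(u), dv′=du.

y**3*log(y**3 + 5)/3 - y**3/3 + 5*log(y**3 + 5)/3 + C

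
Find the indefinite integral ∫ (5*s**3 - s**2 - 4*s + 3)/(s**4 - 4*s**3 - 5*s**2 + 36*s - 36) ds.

39*log(s - 3)/2 - 384*log(s - 2)/25 + 43*log(s + 3)/50 + 31/(5*s - 10) + C

Factor the denominator: (s - 3)*(s - 2)**2*(s + 3).
Partial-fraction decomposition: 43/(50*(s + 3)) - 384/(25*(s - 2)) - 31/(5*(s - 2)**2) + 39/(2*(s - 3)).
Integrate each term; A/(s−a) gives A·log|s−a|; A/(s−a)² gives −A/(s−a).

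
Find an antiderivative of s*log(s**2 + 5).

s**2*log(s**2 + 5)/2 - s**2/2 + 5*log(s**2 + 5)/2 + C

Let u = s**2 + 5, so du = (2*s) ds.
The integral becomes (1/2)·∫ log(u) du; integrate by parts with u′=log(u), dv′=du.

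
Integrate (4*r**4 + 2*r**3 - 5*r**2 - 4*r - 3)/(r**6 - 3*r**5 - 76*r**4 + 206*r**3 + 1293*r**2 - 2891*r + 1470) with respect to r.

1669*log(r - 7)/1008 - 5409*log(r - 6)/3575 + 151*log(r - 1)/28800 + 119*log(r + 5)/528 - 4349*log(r + 7)/11648 + 1/(240*r - 240) + C

Factor the denominator: (r - 7)*(r - 6)*(r - 1)**2*(r + 5)*(r + 7).
Partial-fraction decomposition: -4349/(11648*(r + 7)) + 119/(528*(r + 5)) + 151/(28800*(r - 1)) - 1/(240*(r - 1)**2) - 5409/(3575*(r - 6)) + 1669/(1008*(r - 7)).
Integrate each term; A/(r−a) gives A·log|r−a|; A/(r−a)² gives −A/(r−a).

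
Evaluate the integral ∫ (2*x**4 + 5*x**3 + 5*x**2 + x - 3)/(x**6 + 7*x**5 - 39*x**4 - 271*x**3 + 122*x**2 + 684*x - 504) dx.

Factor the denominator: (x - 6)*(x - 1)**2*(x + 2)*(x + 6)*(x + 7).
Partial-fraction decomposition: -1661/(2080*(x + 7)) + 561/(784*(x + 6)) - 7/(1440*(x + 2)) - 2519/(70560*(x - 1)) - 1/(84*(x - 1)**2) + 257/(2080*(x - 6)).
Integrate each term; A/(x−a) gives A·log|x−a|; A/(x−a)² gives −A/(x−a).

257*log(x - 6)/2080 - 2519*log(x - 1)/70560 - 7*log(x + 2)/1440 + 561*log(x + 6)/784 - 1661*log(x + 7)/2080 + 1/(84*x - 84) + C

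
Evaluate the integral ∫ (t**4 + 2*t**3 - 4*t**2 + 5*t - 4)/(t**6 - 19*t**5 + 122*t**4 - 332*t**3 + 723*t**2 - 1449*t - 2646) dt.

-275797*log(t - 7)/53824 + 46*log(t - 6)/9 + log(t + 1)/320 + 743*log(t**2 + 9)/151380 - 1168*atan(t/3)/37845 - 1461/(232*t - 1624) + C

Factor the denominator: (t - 7)**2*(t - 6)*(t + 1)*(t**2 + 9).
Partial-fraction decomposition: (743*t - 7008)/(75690*(t**2 + 9)) + 1/(320*(t + 1)) + 46/(9*(t - 6)) - 275797/(53824*(t - 7)) + 1461/(232*(t - 7)**2).
Integrate each term; A/(t−a) gives A·log|t−a|; the (Bt+D)/(t²+p²) term gives a log and an atan.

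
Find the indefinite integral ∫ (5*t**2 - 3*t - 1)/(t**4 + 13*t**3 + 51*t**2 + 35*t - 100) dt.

log(t - 1)/180 - 91*log(t + 4)/5 + 655*log(t + 5)/36 - 139/(6*t + 30) + C

Factor the denominator: (t - 1)*(t + 4)*(t + 5)**2.
Partial-fraction decomposition: 655/(36*(t + 5)) + 139/(6*(t + 5)**2) - 91/(5*(t + 4)) + 1/(180*(t - 1)).
Integrate each term; A/(t−a) gives A·log|t−a|; A/(t−a)² gives −A/(t−a).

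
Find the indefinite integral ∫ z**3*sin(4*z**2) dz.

Let u = z², du = 2z dz; rewrite as (1/2)∫ u^1·sin(4u) du.
Now integrate by parts 1 time.

-z**2*cos(4*z**2)/8 + sin(4*z**2)/32 + C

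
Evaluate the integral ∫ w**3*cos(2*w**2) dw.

w**2*sin(2*w**2)/4 + cos(2*w**2)/8 + C

Let u = w², du = 2w dw; rewrite as (1/2)∫ u^1·cos(2u) du.
Now integrate by parts 1 time.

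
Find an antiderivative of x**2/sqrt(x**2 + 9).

Substitute x = 3·tan(θ), so dx = 3·sec(θ)^2 dθ and the radical becomes sqrt(x**2 + 9) = 3·sec(θ) by the Pythagorean identity.
Integrate the resulting trig expression in θ, then back-substitute tan(θ) = x/3, sec(θ) = sqrt(x**2 + 9)/3 (absorbing any constant into C).

x*sqrt(x**2 + 9)/2 - 9*log(x + sqrt(x**2 + 9))/2 + C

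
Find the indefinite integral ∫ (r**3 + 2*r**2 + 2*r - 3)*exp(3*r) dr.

(9*r**3 + 9*r**2 + 12*r - 31)*exp(3*r)/27 + C

Use integration by parts with u = r**3 + 2*r**2 + 2*r - 3, dv = exp(3*r) dr, so v = exp(3*r)/3.
Apply parts 3 times (tabular method): alternate signs, differentiate u down to 0, integrate dv up.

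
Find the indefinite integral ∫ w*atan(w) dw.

w**2*atan(w)/2 - w/2 + atan(w)/2 + C

Use integration by parts with u = arctan(w), dv = w dw.
Then du = 1/(w**2 + 1) dw.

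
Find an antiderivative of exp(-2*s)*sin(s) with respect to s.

Let I denote the integral. Integrate by parts with u = sin(s), dv = exp(-2*s) ds, so v = -exp(-2*s)/2: I = -exp(-2*s)*sin(s)/2 + (1/2)·∫ exp(-2*s)*cos(s) ds.
Apply parts again with u = cos(s), dv = exp(-2*s) ds: ∫ exp(-2*s)*cos(s) ds = -exp(-2*s)*cos(s)/2 − (1/2)·I. Substituting back brings back I: I = -exp(-2*s)*sin(s)/2 - exp(-2*s)*cos(s)/4 − (1/4)·I.
Solving for I: (1 + 1/4)·I equals the remaining terms, so I = (4/5)·(-exp(-2*s)*sin(s)/2 - exp(-2*s)*cos(s)/4).

-2*exp(-2*s)*sin(s)/5 - exp(-2*s)*cos(s)/5 + C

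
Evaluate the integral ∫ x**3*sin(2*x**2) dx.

-x**2*cos(2*x**2)/4 + sin(2*x**2)/8 + C

Let u = x², du = 2x dx; rewrite as (1/2)∫ u^1·sin(2u) du.
Now integrate by parts 1 time.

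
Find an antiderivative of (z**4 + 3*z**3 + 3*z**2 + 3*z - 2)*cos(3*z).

z**4*sin(3*z)/3 + z**3*sin(3*z) + 4*z**3*cos(3*z)/9 + 5*z**2*sin(3*z)/9 + z**2*cos(3*z) + z*sin(3*z)/3 + 10*z*cos(3*z)/27 - 64*sin(3*z)/81 + cos(3*z)/9 + C

Use integration by parts with u = z**4 + 3*z**3 + 3*z**2 + 3*z - 2, dv = cos(3*z) dz, so v = sin(3*z)/3.
Apply parts 4 times (tabular method): alternate signs, differentiate u down to 0, integrate dv up.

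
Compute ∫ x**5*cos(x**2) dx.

Let u = x², du = 2x dx; rewrite as (1/2)∫ u^2·cos(1u) du.
Now integrate by parts 2 times.

x**4*sin(x**2)/2 + x**2*cos(x**2) - sin(x**2) + C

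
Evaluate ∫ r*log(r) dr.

Use integration by parts with u = log(r), dv = r dr.
Then du = 1/r dr and v = r**2/2.

r**2*log(r)/2 - r**2/4 + C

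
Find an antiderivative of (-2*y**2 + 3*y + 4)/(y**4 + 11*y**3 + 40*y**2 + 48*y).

Factor the denominator: y*(y + 3)*(y + 4)**2.
Partial-fraction decomposition: -31/(4*(y + 4)) - 10/(y + 4)**2 + 23/(3*(y + 3)) + 1/(12*y).
Integrate each term; A/(y−a) gives A·log|y−a|; A/(y−a)² gives −A/(y−a).

log(y)/12 + 23*log(y + 3)/3 - 31*log(y + 4)/4 + 10/(y + 4) + C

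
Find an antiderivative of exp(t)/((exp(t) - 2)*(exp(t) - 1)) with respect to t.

Let u = e^t, du = e^t dt.
The integral becomes ∫ du/((u-1)(u-2)); decompose into partial fractions.

log(exp(t) - 2) - log(exp(t) - 1) + C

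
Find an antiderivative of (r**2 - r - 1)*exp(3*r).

Use integration by parts with u = r**2 - r - 1, dv = exp(3*r) dr, so v = exp(3*r)/3.
Apply parts 2 times (tabular method): alternate signs, differentiate u down to 0, integrate dv up.

(9*r**2 - 15*r - 4)*exp(3*r)/27 + C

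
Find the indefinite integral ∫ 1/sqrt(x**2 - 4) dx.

Substitute x = 2·sec(θ), so dx = 2·sec(θ)*tan(θ) dθ and the radical becomes sqrt(x**2 - 4) = 2·tan(θ) by the Pythagorean identity.
Integrate the resulting trig expression in θ, then back-substitute sec(θ) = x/2, tan(θ) = sqrt(x**2 - 4)/2 (absorbing any constant into C).

log(x + sqrt(x**2 - 4)) + C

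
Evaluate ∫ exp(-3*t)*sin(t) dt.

-3*exp(-3*t)*sin(t)/10 - exp(-3*t)*cos(t)/10 + C

Let I denote the integral. Integrate by parts with u = sin(t), dv = exp(-3*t) dt, so v = -exp(-3*t)/3: I = -exp(-3*t)*sin(t)/3 + (1/3)·∫ exp(-3*t)*cos(t) dt.
Apply parts again with u = cos(t), dv = exp(-3*t) dt: ∫ exp(-3*t)*cos(t) dt = -exp(-3*t)*cos(t)/3 − (1/3)·I. Substituting back brings back I: I = -exp(-3*t)*sin(t)/3 - exp(-3*t)*cos(t)/9 − (1/9)·I.
Solving for I: (1 + 1/9)·I equals the remaining terms, so I = (9/10)·(-exp(-3*t)*sin(t)/3 - exp(-3*t)*cos(t)/9).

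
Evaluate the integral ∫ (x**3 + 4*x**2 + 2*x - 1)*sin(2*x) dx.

Use integration by parts with u = x**3 + 4*x**2 + 2*x - 1, dv = sin(2*x) dx, so v = -cos(2*x)/2.
Apply parts 3 times (tabular method): alternate signs, differentiate u down to 0, integrate dv up.

-x**3*cos(2*x)/2 + 3*x**2*sin(2*x)/4 - 2*x**2*cos(2*x) + 2*x*sin(2*x) - x*cos(2*x)/4 + sin(2*x)/8 + 3*cos(2*x)/2 + C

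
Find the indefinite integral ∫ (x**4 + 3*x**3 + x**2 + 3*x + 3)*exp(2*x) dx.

Use integration by parts with u = x**4 + 3*x**3 + x**2 + 3*x + 3, dv = exp(2*x) dx, so v = exp(2*x)/2.
Apply parts 4 times (tabular method): alternate signs, differentiate u down to 0, integrate dv up.

(4*x**4 + 4*x**3 - 2*x**2 + 14*x + 5)*exp(2*x)/8 + C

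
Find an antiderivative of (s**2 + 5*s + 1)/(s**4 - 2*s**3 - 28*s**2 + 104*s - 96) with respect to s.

Factor the denominator: (s - 4)*(s - 2)**2*(s + 6).
Partial-fraction decomposition: -7/(640*(s + 6)) - 117/(128*(s - 2)) - 15/(16*(s - 2)**2) + 37/(40*(s - 4)).
Integrate each term; A/(s−a) gives A·log|s−a|; A/(s−a)² gives −A/(s−a).

37*log(s - 4)/40 - 117*log(s - 2)/128 - 7*log(s + 6)/640 + 15/(16*s - 32) + C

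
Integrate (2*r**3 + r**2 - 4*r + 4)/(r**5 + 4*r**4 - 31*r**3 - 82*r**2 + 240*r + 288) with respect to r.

Factor the denominator: (r - 4)*(r - 3)*(r + 1)*(r + 4)*(r + 6).
Partial-fraction decomposition: -92/(225*(r + 6)) + 23/(84*(r + 4)) + 7/(300*(r + 1)) - 55/(252*(r - 3)) + 33/(100*(r - 4)).
Integrate each term: A/(r−a) contributes A·log|r−a|.

33*log(r - 4)/100 - 55*log(r - 3)/252 + 7*log(r + 1)/300 + 23*log(r + 4)/84 - 92*log(r + 6)/225 + C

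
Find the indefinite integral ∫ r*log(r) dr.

Use integration by parts with u = log(r), dv = r dr.
Then du = 1/r dr and v = r**2/2.

r**2*log(r)/2 - r**2/4 + C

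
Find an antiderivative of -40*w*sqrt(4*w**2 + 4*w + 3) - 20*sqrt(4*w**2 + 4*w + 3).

-10*(4*w**2 + 4*w + 3)**(3/2)/3 + C

Let u = 4*w**2 + 4*w + 3, so du = (8*w + 4) dw.
Rewriting, the integral becomes -5·∫ √u du = -5·(2/3)u^(3/2).
Substituting back, u = 4*w**2 + 4*w + 3.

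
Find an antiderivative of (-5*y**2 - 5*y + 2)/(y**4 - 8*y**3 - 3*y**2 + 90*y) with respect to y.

Factor the denominator: y*(y - 6)*(y - 5)*(y + 3).
Partial-fraction decomposition: 7/(54*(y + 3)) + 37/(10*(y - 5)) - 104/(27*(y - 6)) + 1/(45*y).
Integrate each term: A/(y−a) contributes A·log|y−a|.

log(y)/45 - 104*log(y - 6)/27 + 37*log(y - 5)/10 + 7*log(y + 3)/54 + C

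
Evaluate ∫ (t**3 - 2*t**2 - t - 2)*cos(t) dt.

Use integration by parts with u = t**3 - 2*t**2 - t - 2, dv = cos(t) dt, so v = sin(t).
Apply parts 3 times (tabular method): alternate signs, differentiate u down to 0, integrate dv up.

t**3*sin(t) - 2*t**2*sin(t) + 3*t**2*cos(t) - 7*t*sin(t) - 4*t*cos(t) + 2*sin(t) - 7*cos(t) + C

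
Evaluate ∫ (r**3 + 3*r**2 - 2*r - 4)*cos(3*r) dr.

Use integration by parts with u = r**3 + 3*r**2 - 2*r - 4, dv = cos(3*r) dr, so v = sin(3*r)/3.
Apply parts 3 times (tabular method): alternate signs, differentiate u down to 0, integrate dv up.

r**3*sin(3*r)/3 + r**2*sin(3*r) + r**2*cos(3*r)/3 - 8*r*sin(3*r)/9 + 2*r*cos(3*r)/3 - 14*sin(3*r)/9 - 8*cos(3*r)/27 + C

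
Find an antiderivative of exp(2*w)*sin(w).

Let I denote the integral. Integrate by parts with u = sin(w), dv = exp(2*w) dw, so v = exp(2*w)/2: I = exp(2*w)*sin(w)/2 − (1/2)·∫ exp(2*w)*cos(w) dw.
Apply parts again with u = cos(w), dv = exp(2*w) dw: ∫ exp(2*w)*cos(w) dw = exp(2*w)*cos(w)/2 + (1/2)·I. Substituting back brings back I: I = exp(2*w)*sin(w)/2 - exp(2*w)*cos(w)/4 − (1/4)·I.
Solving for I: (1 + 1/4)·I equals the remaining terms, so I = (4/5)·(exp(2*w)*sin(w)/2 - exp(2*w)*cos(w)/4).

2*exp(2*w)*sin(w)/5 - exp(2*w)*cos(w)/5 + C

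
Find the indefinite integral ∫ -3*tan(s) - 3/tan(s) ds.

Let u = tan(s), so du = (tan(s)**2 + 1) ds.
Rewriting, the integral becomes -3·∫ 1/u du = -3·log(u).
Substituting back, u = tan(s).

-3*log(tan(s)) + C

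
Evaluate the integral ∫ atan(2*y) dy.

Use integration by parts with u = arctan(2*y), dv = dy.
Then du = 2/(4*y**2 + 1) dy.

y*atan(2*y) - log(4*y**2 + 1)/4 + C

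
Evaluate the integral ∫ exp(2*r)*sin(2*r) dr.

exp(2*r)*sin(2*r)/4 - exp(2*r)*cos(2*r)/4 + C

Let I denote the integral. Integrate by parts with u = sin(2*r), dv = exp(2*r) dr, so v = exp(2*r)/2: I = exp(2*r)*sin(2*r)/2 − ∫ exp(2*r)*cos(2*r) dr.
Apply parts again with u = cos(2*r), dv = exp(2*r) dr: ∫ exp(2*r)*cos(2*r) dr = exp(2*r)*cos(2*r)/2 + I. Substituting back brings back I: I = exp(2*r)*sin(2*r)/2 - exp(2*r)*cos(2*r)/2 − I.
Solving for I: (1 + 1)·I equals the remaining terms, so I = (1/2)·(exp(2*r)*sin(2*r)/2 - exp(2*r)*cos(2*r)/2).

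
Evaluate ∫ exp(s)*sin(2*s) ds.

exp(s)*sin(2*s)/5 - 2*exp(s)*cos(2*s)/5 + C

Let I denote the integral. Integrate by parts with u = sin(2*s), dv = exp(s) ds, so v = exp(s): I = exp(s)*sin(2*s) − 2·∫ exp(s)*cos(2*s) ds.
Apply parts again with u = cos(2*s), dv = exp(s) ds: ∫ exp(s)*cos(2*s) ds = exp(s)*cos(2*s) + 2·I. Substituting back brings back I: I = exp(s)*sin(2*s) - 2*exp(s)*cos(2*s) − 4·I.
Solving for I: (1 + 4)·I equals the remaining terms, so I = (1/5)·(exp(s)*sin(2*s) - 2*exp(s)*cos(2*s)).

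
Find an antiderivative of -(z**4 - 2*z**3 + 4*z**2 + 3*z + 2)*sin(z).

Use integration by parts with u = z**4 - 2*z**3 + 4*z**2 + 3*z + 2, dv = -sin(z) dz, so v = cos(z).
Apply parts 4 times (tabular method): alternate signs, differentiate u down to 0, integrate dv up.

z**4*cos(z) - 4*z**3*sin(z) - 2*z**3*cos(z) + 6*z**2*sin(z) - 8*z**2*cos(z) + 16*z*sin(z) + 15*z*cos(z) - 15*sin(z) + 18*cos(z) + C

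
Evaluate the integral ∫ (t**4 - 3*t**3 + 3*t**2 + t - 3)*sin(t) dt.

-t**4*cos(t) + 4*t**3*sin(t) + 3*t**3*cos(t) - 9*t**2*sin(t) + 9*t**2*cos(t) - 18*t*sin(t) - 19*t*cos(t) + 19*sin(t) - 15*cos(t) + C

Use integration by parts with u = t**4 - 3*t**3 + 3*t**2 + t - 3, dv = sin(t) dt, so v = -cos(t).
Apply parts 4 times (tabular method): alternate signs, differentiate u down to 0, integrate dv up.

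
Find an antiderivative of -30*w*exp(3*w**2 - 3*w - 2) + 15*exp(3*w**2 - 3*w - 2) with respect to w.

Let u = 3*w**2 - 3*w - 2, so du = (6*w - 3) dw.
Rewriting, the integral becomes -5·∫ e^u du = -5·e^u.
Substituting back, u = 3*w**2 - 3*w - 2.

-5*exp(3*w**2 - 3*w - 2) + C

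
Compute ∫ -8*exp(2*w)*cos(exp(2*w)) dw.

-4*sin(exp(2*w)) + C

Let u = exp(2*w), so du = (2*exp(2*w)) dw.
Rewriting, the integral becomes -4·∫ cos(u) du = -4·sin(u).
Substituting back, u = exp(2*w).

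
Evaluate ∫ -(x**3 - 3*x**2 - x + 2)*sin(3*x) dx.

Use integration by parts with u = x**3 - 3*x**2 - x + 2, dv = -sin(3*x) dx, so v = cos(3*x)/3.
Apply parts 3 times (tabular method): alternate signs, differentiate u down to 0, integrate dv up.

x**3*cos(3*x)/3 - x**2*sin(3*x)/3 - x**2*cos(3*x) + 2*x*sin(3*x)/3 - 5*x*cos(3*x)/9 + 5*sin(3*x)/27 + 8*cos(3*x)/9 + C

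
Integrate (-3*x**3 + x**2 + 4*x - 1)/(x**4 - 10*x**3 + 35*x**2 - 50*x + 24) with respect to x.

-161*log(x - 4)/6 + 61*log(x - 3)/2 - 13*log(x - 2)/2 - log(x - 1)/6 + C

Factor the denominator: (x - 4)*(x - 3)*(x - 2)*(x - 1).
Partial-fraction decomposition: -1/(6*(x - 1)) - 13/(2*(x - 2)) + 61/(2*(x - 3)) - 161/(6*(x - 4)).
Integrate each term: A/(x−a) contributes A·log|x−a|.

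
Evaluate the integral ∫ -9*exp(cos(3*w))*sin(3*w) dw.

3*exp(cos(3*w)) + C

Let u = cos(3*w), so du = (-3*sin(3*w)) dw.
Rewriting, the integral becomes 3·∫ e^u du = 3·e^u.
Substituting back, u = cos(3*w).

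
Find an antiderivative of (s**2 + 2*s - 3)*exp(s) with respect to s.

(s**2 - 3)*exp(s) + C

Use integration by parts with u = s**2 + 2*s - 3, dv = exp(s) ds, so v = exp(s).
Apply parts 2 times (tabular method): alternate signs, differentiate u down to 0, integrate dv up.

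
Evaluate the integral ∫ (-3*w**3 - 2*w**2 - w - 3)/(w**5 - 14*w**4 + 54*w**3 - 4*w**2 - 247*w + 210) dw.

Factor the denominator: (w - 7)*(w - 5)*(w - 3)*(w - 1)*(w + 2).
Partial-fraction decomposition: 1/(63*(w + 2)) + 1/(16*(w - 1)) - 21/(16*(w - 3)) + 433/(112*(w - 5)) - 379/(144*(w - 7)).
Integrate each term: A/(w−a) contributes A·log|w−a|.

-379*log(w - 7)/144 + 433*log(w - 5)/112 - 21*log(w - 3)/16 + log(w - 1)/16 + log(w + 2)/63 + C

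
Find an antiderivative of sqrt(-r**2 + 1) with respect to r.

r*sqrt(-r**2 + 1)/2 + asin(r)/2 + C

Substitute r = sin(θ), so dr = cos(θ) dθ and the radical becomes sqrt(-r**2 + 1) = cos(θ) by the Pythagorean identity.
Integrate the resulting trig expression in θ, then back-substitute θ = asin(r), sin(θ) = r, cos(θ) = sqrt(-r**2 + 1) (absorbing any constant into C).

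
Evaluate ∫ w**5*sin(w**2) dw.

Let u = w², du = 2w dw; rewrite as (1/2)∫ u^2·sin(1u) du.
Now integrate by parts 2 times.

-w**4*cos(w**2)/2 + w**2*sin(w**2) + cos(w**2) + C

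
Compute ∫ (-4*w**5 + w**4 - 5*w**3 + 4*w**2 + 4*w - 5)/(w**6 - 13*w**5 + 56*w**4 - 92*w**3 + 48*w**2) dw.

-67*log(w)/576 - 6145*log(w - 6)/288 + 4085*log(w - 4)/192 - 133*log(w - 2)/32 + log(w - 1)/3 + 5/(48*w) + C

Factor the denominator: w**2*(w - 6)*(w - 4)*(w - 2)*(w - 1).
Partial-fraction decomposition: 1/(3*(w - 1)) - 133/(32*(w - 2)) + 4085/(192*(w - 4)) - 6145/(288*(w - 6)) - 67/(576*w) - 5/(48*w**2).
Integrate each term; A/(w−a) gives A·log|w−a|; A/(w−a)² gives −A/(w−a).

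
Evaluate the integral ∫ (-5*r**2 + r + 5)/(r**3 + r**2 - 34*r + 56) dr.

-71*log(r - 4)/22 + 13*log(r - 2)/18 - 247*log(r + 7)/99 + C

Factor the denominator: (r - 4)*(r - 2)*(r + 7).
Partial-fraction decomposition: -247/(99*(r + 7)) + 13/(18*(r - 2)) - 71/(22*(r - 4)).
Integrate each term: A/(r−a) contributes A·log|r−a|.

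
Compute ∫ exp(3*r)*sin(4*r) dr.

Let I denote the integral. Integrate by parts with u = sin(4*r), dv = exp(3*r) dr, so v = exp(3*r)/3: I = exp(3*r)*sin(4*r)/3 − (4/3)·∫ exp(3*r)*cos(4*r) dr.
Apply parts again with u = cos(4*r), dv = exp(3*r) dr: ∫ exp(3*r)*cos(4*r) dr = exp(3*r)*cos(4*r)/3 + (4/3)·I. Substituting back brings back I: I = exp(3*r)*sin(4*r)/3 - 4*exp(3*r)*cos(4*r)/9 − (16/9)·I.
Solving for I: (1 + 16/9)·I equals the remaining terms, so I = (9/25)·(exp(3*r)*sin(4*r)/3 - 4*exp(3*r)*cos(4*r)/9).

3*exp(3*r)*sin(4*r)/25 - 4*exp(3*r)*cos(4*r)/25 + C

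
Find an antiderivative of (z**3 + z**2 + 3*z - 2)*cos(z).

Use integration by parts with u = z**3 + z**2 + 3*z - 2, dv = cos(z) dz, so v = sin(z).
Apply parts 3 times (tabular method): alternate signs, differentiate u down to 0, integrate dv up.

z**3*sin(z) + z**2*sin(z) + 3*z**2*cos(z) - 3*z*sin(z) + 2*z*cos(z) - 4*sin(z) - 3*cos(z) + C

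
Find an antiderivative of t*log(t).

t**2*log(t)/2 - t**2/4 + C

Use integration by parts with u = log(t), dv = t dt.
Then du = 1/t dt and v = t**2/2.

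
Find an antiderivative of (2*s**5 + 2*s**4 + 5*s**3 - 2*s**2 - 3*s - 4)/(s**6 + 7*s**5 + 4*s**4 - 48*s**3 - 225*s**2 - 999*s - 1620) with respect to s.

944*log(s - 4)/3675 - 7867*log(s + 3)/2646 + 236*log(s + 5)/51 + 2039*log(s**2 + 9)/45900 - 1741*atan(s/3)/7650 - 118/(63*s + 189) + C

Factor the denominator: (s - 4)*(s + 3)**2*(s + 5)*(s**2 + 9).
Partial-fraction decomposition: (2039*s - 15669)/(22950*(s**2 + 9)) + 236/(51*(s + 5)) - 7867/(2646*(s + 3)) + 118/(63*(s + 3)**2) + 944/(3675*(s - 4)).
Integrate each term; A/(s−a) gives A·log|s−a|; the (Bs+D)/(s²+p²) term gives a log and an atan.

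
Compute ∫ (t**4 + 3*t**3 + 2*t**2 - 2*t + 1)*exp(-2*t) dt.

Use integration by parts with u = t**4 + 3*t**3 + 2*t**2 - 2*t + 1, dv = exp(-2*t) dt, so v = -exp(-2*t)/2.
Apply parts 4 times (tabular method): alternate signs, differentiate u down to 0, integrate dv up.

(-4*t**4 - 20*t**3 - 38*t**2 - 30*t - 19)*exp(-2*t)/8 + C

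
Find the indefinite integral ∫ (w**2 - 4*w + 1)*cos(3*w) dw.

w**2*sin(3*w)/3 - 4*w*sin(3*w)/3 + 2*w*cos(3*w)/9 + 7*sin(3*w)/27 - 4*cos(3*w)/9 + C

Use integration by parts with u = w**2 - 4*w + 1, dv = cos(3*w) dw, so v = sin(3*w)/3.
Apply parts 2 times (tabular method): alternate signs, differentiate u down to 0, integrate dv up.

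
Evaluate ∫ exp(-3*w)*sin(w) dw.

-3*exp(-3*w)*sin(w)/10 - exp(-3*w)*cos(w)/10 + C

Let I denote the integral. Integrate by parts with u = sin(w), dv = exp(-3*w) dw, so v = -exp(-3*w)/3: I = -exp(-3*w)*sin(w)/3 + (1/3)·∫ exp(-3*w)*cos(w) dw.
Apply parts again with u = cos(w), dv = exp(-3*w) dw: ∫ exp(-3*w)*cos(w) dw = -exp(-3*w)*cos(w)/3 − (1/3)·I. Substituting back brings back I: I = -exp(-3*w)*sin(w)/3 - exp(-3*w)*cos(w)/9 − (1/9)·I.
Solving for I: (1 + 1/9)·I equals the remaining terms, so I = (9/10)·(-exp(-3*w)*sin(w)/3 - exp(-3*w)*cos(w)/9).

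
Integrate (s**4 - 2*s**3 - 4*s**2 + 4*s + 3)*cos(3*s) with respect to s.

s**4*sin(3*s)/3 - 2*s**3*sin(3*s)/3 + 4*s**3*cos(3*s)/9 - 16*s**2*sin(3*s)/9 - 2*s**2*cos(3*s)/3 + 16*s*sin(3*s)/9 - 32*s*cos(3*s)/27 + 113*sin(3*s)/81 + 16*cos(3*s)/27 + C

Use integration by parts with u = s**4 - 2*s**3 - 4*s**2 + 4*s + 3, dv = cos(3*s) ds, so v = sin(3*s)/3.
Apply parts 4 times (tabular method): alternate signs, differentiate u down to 0, integrate dv up.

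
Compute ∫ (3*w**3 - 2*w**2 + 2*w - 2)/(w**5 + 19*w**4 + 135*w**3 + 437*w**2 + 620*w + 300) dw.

Factor the denominator: (w + 1)*(w + 2)*(w + 5)**2*(w + 6).
Partial-fraction decomposition: -367/(10*(w + 6)) + 5149/(144*(w + 5)) - 437/(12*(w + 5)**2) + 19/(18*(w + 2)) - 9/(80*(w + 1)).
Integrate each term; A/(w−a) gives A·log|w−a|; A/(w−a)² gives −A/(w−a).

-9*log(w + 1)/80 + 19*log(w + 2)/18 + 5149*log(w + 5)/144 - 367*log(w + 6)/10 + 437/(12*w + 60) + C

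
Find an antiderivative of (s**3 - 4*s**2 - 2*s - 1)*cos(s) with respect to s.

Use integration by parts with u = s**3 - 4*s**2 - 2*s - 1, dv = cos(s) ds, so v = sin(s).
Apply parts 3 times (tabular method): alternate signs, differentiate u down to 0, integrate dv up.

s**3*sin(s) - 4*s**2*sin(s) + 3*s**2*cos(s) - 8*s*sin(s) - 8*s*cos(s) + 7*sin(s) - 8*cos(s) + C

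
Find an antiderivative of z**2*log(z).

z**3*log(z)/3 - z**3/9 + C

Use integration by parts with u = log(z), dv = z**2 dz.
Then du = 1/z dz and v = z**3/3.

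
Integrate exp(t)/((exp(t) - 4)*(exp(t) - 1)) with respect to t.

Let u = e^t, du = e^t dt.
The integral becomes ∫ du/((u-1)(u-4)); decompose into partial fractions.

log(exp(t) - 4)/3 - log(exp(t) - 1)/3 + C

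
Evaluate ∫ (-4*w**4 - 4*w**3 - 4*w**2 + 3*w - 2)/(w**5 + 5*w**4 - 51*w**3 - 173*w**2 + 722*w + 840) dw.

Factor the denominator: (w - 5)*(w - 4)*(w + 1)*(w + 6)*(w + 7).
Partial-fraction decomposition: -939/(88*(w + 7)) + 2242/(275*(w + 6)) - 1/(100*(w + 1)) + 667/(275*(w - 4)) - 343/(88*(w - 5)).
Integrate each term: A/(w−a) contributes A·log|w−a|.

-343*log(w - 5)/88 + 667*log(w - 4)/275 - log(w + 1)/100 + 2242*log(w + 6)/275 - 939*log(w + 7)/88 + C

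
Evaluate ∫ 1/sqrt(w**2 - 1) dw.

Substitute w = sec(θ), so dw = sec(θ)*tan(θ) dθ and the radical becomes sqrt(w**2 - 1) = tan(θ) by the Pythagorean identity.
Integrate the resulting trig expression in θ, then back-substitute sec(θ) = w, tan(θ) = sqrt(w**2 - 1) (absorbing any constant into C).

log(w + sqrt(w**2 - 1)) + C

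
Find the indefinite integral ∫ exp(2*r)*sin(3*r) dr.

2*exp(2*r)*sin(3*r)/13 - 3*exp(2*r)*cos(3*r)/13 + C

Let I denote the integral. Integrate by parts with u = sin(3*r), dv = exp(2*r) dr, so v = exp(2*r)/2: I = exp(2*r)*sin(3*r)/2 − (3/2)·∫ exp(2*r)*cos(3*r) dr.
Apply parts again with u = cos(3*r), dv = exp(2*r) dr: ∫ exp(2*r)*cos(3*r) dr = exp(2*r)*cos(3*r)/2 + (3/2)·I. Substituting back brings back I: I = exp(2*r)*sin(3*r)/2 - 3*exp(2*r)*cos(3*r)/4 − (9/4)·I.
Solving for I: (1 + 9/4)·I equals the remaining terms, so I = (4/13)·(exp(2*r)*sin(3*r)/2 - 3*exp(2*r)*cos(3*r)/4).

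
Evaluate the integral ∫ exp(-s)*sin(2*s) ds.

Let I denote the integral. Integrate by parts with u = sin(2*s), dv = exp(-s) ds, so v = -exp(-s): I = -exp(-s)*sin(2*s) + 2·∫ exp(-s)*cos(2*s) ds.
Apply parts again with u = cos(2*s), dv = exp(-s) ds: ∫ exp(-s)*cos(2*s) ds = -exp(-s)*cos(2*s) − 2·I. Substituting back brings back I: I = -exp(-s)*sin(2*s) - 2*exp(-s)*cos(2*s) − 4·I.
Solving for I: (1 + 4)·I equals the remaining terms, so I = (1/5)·(-exp(-s)*sin(2*s) - 2*exp(-s)*cos(2*s)).

-exp(-s)*sin(2*s)/5 - 2*exp(-s)*cos(2*s)/5 + C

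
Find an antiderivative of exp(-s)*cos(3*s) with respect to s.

Let I denote the integral. Integrate by parts with u = cos(3*s), dv = exp(-s) ds, so v = -exp(-s): I = -exp(-s)*cos(3*s) − 3·∫ exp(-s)*sin(3*s) ds.
Apply parts again with u = sin(3*s), dv = exp(-s) ds: ∫ exp(-s)*sin(3*s) ds = -exp(-s)*sin(3*s) + 3·I. Substituting back brings back I: I = 3*exp(-s)*sin(3*s) - exp(-s)*cos(3*s) − 9·I.
Solving for I: (1 + 9)·I equals the remaining terms, so I = (1/10)·(3*exp(-s)*sin(3*s) - exp(-s)*cos(3*s)).

3*exp(-s)*sin(3*s)/10 - exp(-s)*cos(3*s)/10 + C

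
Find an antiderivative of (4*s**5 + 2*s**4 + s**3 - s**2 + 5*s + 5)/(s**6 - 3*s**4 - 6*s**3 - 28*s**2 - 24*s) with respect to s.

Factor the denominator: s*(s - 3)*(s + 1)*(s + 2)*(s**2 + 4).
Partial-fraction decomposition: (1553*s + 122)/(1040*(s**2 + 4)) + 113/(80*(s + 2)) - 1/(5*(s + 1)) + 293/(195*(s - 3)) - 5/(24*s).
Integrate each term; A/(s−a) gives A·log|s−a|; the (Bs+D)/(s²+p²) term gives a log and an atan.

-5*log(s)/24 + 293*log(s - 3)/195 - log(s + 1)/5 + 113*log(s + 2)/80 + 1553*log(s**2 + 4)/2080 + 61*atan(s/2)/1040 + C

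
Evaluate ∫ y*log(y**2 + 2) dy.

y**2*log(y**2 + 2)/2 - y**2/2 + log(y**2 + 2) + C

Let u = y**2 + 2, so du = (2*y) dy.
The integral becomes (1/2)·∫ log(u) du; integrate by parts with u′=log(u), dv′=du.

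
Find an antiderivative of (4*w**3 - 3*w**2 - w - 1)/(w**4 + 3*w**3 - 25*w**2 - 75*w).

Factor the denominator: w*(w - 5)*(w + 3)*(w + 5).
Partial-fraction decomposition: 571/(100*(w + 5)) - 133/(48*(w + 3)) + 419/(400*(w - 5)) + 1/(75*w).
Integrate each term: A/(w−a) contributes A·log|w−a|.

log(w)/75 + 419*log(w - 5)/400 - 133*log(w + 3)/48 + 571*log(w + 5)/100 + C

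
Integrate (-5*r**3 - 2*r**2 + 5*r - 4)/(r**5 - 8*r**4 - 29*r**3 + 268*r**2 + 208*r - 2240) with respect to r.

-27*log(r - 7)/11 + 109*log(r - 5)/27 - 7*log(r - 4)/4 + 199*log(r + 4)/1188 + 1/(3*r + 12) + C

Factor the denominator: (r - 7)*(r - 5)*(r - 4)*(r + 4)**2.
Partial-fraction decomposition: 199/(1188*(r + 4)) - 1/(3*(r + 4)**2) - 7/(4*(r - 4)) + 109/(27*(r - 5)) - 27/(11*(r - 7)).
Integrate each term; A/(r−a) gives A·log|r−a|; A/(r−a)² gives −A/(r−a).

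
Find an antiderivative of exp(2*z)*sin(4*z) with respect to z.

exp(2*z)*sin(4*z)/10 - exp(2*z)*cos(4*z)/5 + C

Let I denote the integral. Integrate by parts with u = sin(4*z), dv = exp(2*z) dz, so v = exp(2*z)/2: I = exp(2*z)*sin(4*z)/2 − 2·∫ exp(2*z)*cos(4*z) dz.
Apply parts again with u = cos(4*z), dv = exp(2*z) dz: ∫ exp(2*z)*cos(4*z) dz = exp(2*z)*cos(4*z)/2 + 2·I. Substituting back brings back I: I = exp(2*z)*sin(4*z)/2 - exp(2*z)*cos(4*z) − 4·I.
Solving for I: (1 + 4)·I equals the remaining terms, so I = (1/5)·(exp(2*z)*sin(4*z)/2 - exp(2*z)*cos(4*z)).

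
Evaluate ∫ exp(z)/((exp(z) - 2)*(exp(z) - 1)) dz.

Let u = e^z, du = e^z dz.
The integral becomes ∫ du/((u-1)(u-2)); decompose into partial fractions.

log(exp(z) - 2) - log(exp(z) - 1) + C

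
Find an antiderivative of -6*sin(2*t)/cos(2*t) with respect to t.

3*log(cos(2*t)) + C

Let u = cos(2*t), so du = (-2*sin(2*t)) dt.
Rewriting, the integral becomes 3·∫ 1/u du = 3·log(u).
Substituting back, u = cos(2*t).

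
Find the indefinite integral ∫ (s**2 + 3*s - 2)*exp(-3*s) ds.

(-9*s**2 - 33*s + 7)*exp(-3*s)/27 + C

Use integration by parts with u = s**2 + 3*s - 2, dv = exp(-3*s) ds, so v = -exp(-3*s)/3.
Apply parts 2 times (tabular method): alternate signs, differentiate u down to 0, integrate dv up.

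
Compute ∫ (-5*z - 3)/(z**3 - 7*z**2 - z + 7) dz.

Factor the denominator: (z - 7)*(z - 1)*(z + 1).
Partial-fraction decomposition: 1/(8*(z + 1)) + 2/(3*(z - 1)) - 19/(24*(z - 7)).
Integrate each term: A/(z−a) contributes A·log|z−a|.

-19*log(z - 7)/24 + 2*log(z - 1)/3 + log(z + 1)/8 + C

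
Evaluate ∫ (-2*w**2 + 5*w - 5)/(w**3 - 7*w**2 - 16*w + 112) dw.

Factor the denominator: (w - 7)*(w - 4)*(w + 4).
Partial-fraction decomposition: -57/(88*(w + 4)) + 17/(24*(w - 4)) - 68/(33*(w - 7)).
Integrate each term: A/(w−a) contributes A·log|w−a|.

-68*log(w - 7)/33 + 17*log(w - 4)/24 - 57*log(w + 4)/88 + C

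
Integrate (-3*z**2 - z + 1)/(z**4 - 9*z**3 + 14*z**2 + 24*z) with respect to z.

log(z)/24 - 113*log(z - 6)/84 + 51*log(z - 4)/40 + log(z + 1)/35 + C

Factor the denominator: z*(z - 6)*(z - 4)*(z + 1).
Partial-fraction decomposition: 1/(35*(z + 1)) + 51/(40*(z - 4)) - 113/(84*(z - 6)) + 1/(24*z).
Integrate each term: A/(z−a) contributes A·log|z−a|.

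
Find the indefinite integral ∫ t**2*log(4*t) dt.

Use integration by parts with u = log(4*t), dv = t**2 dt.
Then du = 1/t dt and v = t**3/3.

t**3*(log(t) + 2*log(2))/3 - t**3/9 + C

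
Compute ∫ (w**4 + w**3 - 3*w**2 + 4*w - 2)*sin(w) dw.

Use integration by parts with u = w**4 + w**3 - 3*w**2 + 4*w - 2, dv = sin(w) dw, so v = -cos(w).
Apply parts 4 times (tabular method): alternate signs, differentiate u down to 0, integrate dv up.

-w**4*cos(w) + 4*w**3*sin(w) - w**3*cos(w) + 3*w**2*sin(w) + 15*w**2*cos(w) - 30*w*sin(w) + 2*w*cos(w) - 2*sin(w) - 28*cos(w) + C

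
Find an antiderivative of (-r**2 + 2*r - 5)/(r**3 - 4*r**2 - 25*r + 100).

-2*log(r - 5) + 13*log(r - 4)/9 - 4*log(r + 5)/9 + C

Factor the denominator: (r - 5)*(r - 4)*(r + 5).
Partial-fraction decomposition: -4/(9*(r + 5)) + 13/(9*(r - 4)) - 2/(r - 5).
Integrate each term: A/(r−a) contributes A·log|r−a|.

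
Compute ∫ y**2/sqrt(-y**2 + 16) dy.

Substitute y = 4·sin(θ), so dy = 4·cos(θ) dθ and the radical becomes sqrt(-y**2 + 16) = 4·cos(θ) by the Pythagorean identity.
Integrate the resulting trig expression in θ, then back-substitute θ = asin(y/4), sin(θ) = y/4, cos(θ) = sqrt(-y**2 + 16)/4 (absorbing any constant into C).

-y*sqrt(-y**2 + 16)/2 + 8*asin(y/4) + C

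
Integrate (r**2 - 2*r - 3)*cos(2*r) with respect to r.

r**2*sin(2*r)/2 - r*sin(2*r) + r*cos(2*r)/2 - 7*sin(2*r)/4 - cos(2*r)/2 + C

Use integration by parts with u = r**2 - 2*r - 3, dv = cos(2*r) dr, so v = sin(2*r)/2.
Apply parts 2 times (tabular method): alternate signs, differentiate u down to 0, integrate dv up.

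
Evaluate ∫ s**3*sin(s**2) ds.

-s**2*cos(s**2)/2 + sin(s**2)/2 + C

Let u = s², du = 2s ds; rewrite as (1/2)∫ u^1·sin(1u) du.
Now integrate by parts 1 time.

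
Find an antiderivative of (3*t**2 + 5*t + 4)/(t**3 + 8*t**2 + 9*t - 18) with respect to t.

Factor the denominator: (t - 1)*(t + 3)*(t + 6).
Partial-fraction decomposition: 82/(21*(t + 6)) - 4/(3*(t + 3)) + 3/(7*(t - 1)).
Integrate each term: A/(t−a) contributes A·log|t−a|.

3*log(t - 1)/7 - 4*log(t + 3)/3 + 82*log(t + 6)/21 + C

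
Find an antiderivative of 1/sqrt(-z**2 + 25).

asin(z/5) + C

Substitute z = 5·sin(θ), so dz = 5·cos(θ) dθ and the radical becomes sqrt(-z**2 + 25) = 5·cos(θ) by the Pythagorean identity.
Integrate the resulting trig expression in θ, then back-substitute θ = asin(z/5), sin(θ) = z/5, cos(θ) = sqrt(-z**2 + 25)/5 (absorbing any constant into C).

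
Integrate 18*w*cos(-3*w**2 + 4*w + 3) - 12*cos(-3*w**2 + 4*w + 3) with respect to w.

Let u = 3*w**2 - 4*w - 3, so du = (6*w - 4) dw.
Rewriting, the integral becomes 3·∫ cos(u) du = 3·sin(u).
Substituting back, u = 3*w**2 - 4*w - 3.

-3*sin(-3*w**2 + 4*w + 3) + C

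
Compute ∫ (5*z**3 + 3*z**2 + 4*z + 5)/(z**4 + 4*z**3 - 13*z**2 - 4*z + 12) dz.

Factor the denominator: (z - 2)*(z - 1)*(z + 1)*(z + 6).
Partial-fraction decomposition: 991/(280*(z + 6)) - 1/(30*(z + 1)) - 17/(14*(z - 1)) + 65/(24*(z - 2)).
Integrate each term: A/(z−a) contributes A·log|z−a|.

65*log(z - 2)/24 - 17*log(z - 1)/14 - log(z + 1)/30 + 991*log(z + 6)/280 + C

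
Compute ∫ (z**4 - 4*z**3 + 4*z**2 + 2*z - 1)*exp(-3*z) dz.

(-27*z**4 + 72*z**3 - 36*z**2 - 78*z + 1)*exp(-3*z)/81 + C

Use integration by parts with u = z**4 - 4*z**3 + 4*z**2 + 2*z - 1, dv = exp(-3*z) dz, so v = -exp(-3*z)/3.
Apply parts 4 times (tabular method): alternate signs, differentiate u down to 0, integrate dv up.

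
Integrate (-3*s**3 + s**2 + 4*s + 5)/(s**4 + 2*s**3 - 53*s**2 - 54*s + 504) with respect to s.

Factor the denominator: (s - 6)*(s - 3)*(s + 4)*(s + 7).
Partial-fraction decomposition: -211/(78*(s + 7)) + 197/(210*(s + 4)) + 11/(42*(s - 3)) - 583/(390*(s - 6)).
Integrate each term: A/(s−a) contributes A·log|s−a|.

-583*log(s - 6)/390 + 11*log(s - 3)/42 + 197*log(s + 4)/210 - 211*log(s + 7)/78 + C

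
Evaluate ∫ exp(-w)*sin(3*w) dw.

-exp(-w)*sin(3*w)/10 - 3*exp(-w)*cos(3*w)/10 + C

Let I denote the integral. Integrate by parts with u = sin(3*w), dv = exp(-w) dw, so v = -exp(-w): I = -exp(-w)*sin(3*w) + 3·∫ exp(-w)*cos(3*w) dw.
Apply parts again with u = cos(3*w), dv = exp(-w) dw: ∫ exp(-w)*cos(3*w) dw = -exp(-w)*cos(3*w) − 3·I. Substituting back brings back I: I = -exp(-w)*sin(3*w) - 3*exp(-w)*cos(3*w) − 9·I.
Solving for I: (1 + 9)·I equals the remaining terms, so I = (1/10)·(-exp(-w)*sin(3*w) - 3*exp(-w)*cos(3*w)).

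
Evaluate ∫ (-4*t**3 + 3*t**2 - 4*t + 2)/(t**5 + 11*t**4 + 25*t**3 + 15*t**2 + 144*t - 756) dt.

-log(t - 2)/36 - 499*log(t + 6)/180 + 1549*log(t + 7)/522 - 437*log(t**2 + 9)/5220 + 169*atan(t/3)/2610 + C

Factor the denominator: (t - 2)*(t + 6)*(t + 7)*(t**2 + 9).
Partial-fraction decomposition: -(437*t - 507)/(2610*(t**2 + 9)) + 1549/(522*(t + 7)) - 499/(180*(t + 6)) - 1/(36*(t - 2)).
Integrate each term; A/(t−a) gives A·log|t−a|; the (Bt+D)/(t²+p²) term gives a log and an atan.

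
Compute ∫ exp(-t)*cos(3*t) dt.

Let I denote the integral. Integrate by parts with u = cos(3*t), dv = exp(-t) dt, so v = -exp(-t): I = -exp(-t)*cos(3*t) − 3·∫ exp(-t)*sin(3*t) dt.
Apply parts again with u = sin(3*t), dv = exp(-t) dt: ∫ exp(-t)*sin(3*t) dt = -exp(-t)*sin(3*t) + 3·I. Substituting back brings back I: I = 3*exp(-t)*sin(3*t) - exp(-t)*cos(3*t) − 9·I.
Solving for I: (1 + 9)·I equals the remaining terms, so I = (1/10)·(3*exp(-t)*sin(3*t) - exp(-t)*cos(3*t)).

3*exp(-t)*sin(3*t)/10 - exp(-t)*cos(3*t)/10 + C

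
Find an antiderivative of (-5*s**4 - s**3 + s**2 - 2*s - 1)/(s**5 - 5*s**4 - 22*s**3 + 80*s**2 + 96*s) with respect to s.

Factor the denominator: s*(s - 6)*(s - 4)*(s + 1)*(s + 4).
Partial-fraction decomposition: -1193/(960*(s + 4)) + 2/(105*(s + 1)) + 1337/(320*(s - 4)) - 6673/(840*(s - 6)) - 1/(96*s).
Integrate each term: A/(s−a) contributes A·log|s−a|.

-log(s)/96 - 6673*log(s - 6)/840 + 1337*log(s - 4)/320 + 2*log(s + 1)/105 - 1193*log(s + 4)/960 + C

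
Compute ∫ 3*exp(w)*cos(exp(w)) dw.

Let u = exp(w), so du = (exp(w)) dw.
Rewriting, the integral becomes 3·∫ cos(u) du = 3·sin(u).
Substituting back, u = exp(w).

3*sin(exp(w)) + C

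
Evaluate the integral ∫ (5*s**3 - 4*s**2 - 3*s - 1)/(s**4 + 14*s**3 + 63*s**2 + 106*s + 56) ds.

Factor the denominator: (s + 1)*(s + 2)*(s + 4)*(s + 7).
Partial-fraction decomposition: 1891/(90*(s + 7)) - 373/(18*(s + 4)) + 51/(10*(s + 2)) - 7/(18*(s + 1)).
Integrate each term: A/(s−a) contributes A·log|s−a|.

-7*log(s + 1)/18 + 51*log(s + 2)/10 - 373*log(s + 4)/18 + 1891*log(s + 7)/90 + C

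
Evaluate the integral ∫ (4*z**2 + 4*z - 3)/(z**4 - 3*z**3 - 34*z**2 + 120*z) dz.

-log(z)/40 + 117*log(z - 5)/55 - 77*log(z - 4)/40 - 39*log(z + 6)/220 + C

Factor the denominator: z*(z - 5)*(z - 4)*(z + 6).
Partial-fraction decomposition: -39/(220*(z + 6)) - 77/(40*(z - 4)) + 117/(55*(z - 5)) - 1/(40*z).
Integrate each term: A/(z−a) contributes A·log|z−a|.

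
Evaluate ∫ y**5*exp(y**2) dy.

(y**4 - 2*y**2 + 2)*exp(y**2)/2 + C

Let u = y², du = 2y dy; rewrite as (1/2)∫ u^2·exp(1u) du.
Now integrate by parts 2 times.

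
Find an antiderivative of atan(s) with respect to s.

s*atan(s) - log(s**2 + 1)/2 + C

Use integration by parts with u = arctan(s), dv = ds.
Then du = 1/(s**2 + 1) ds.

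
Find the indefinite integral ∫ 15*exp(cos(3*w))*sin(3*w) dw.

Let u = cos(3*w), so du = (-3*sin(3*w)) dw.
Rewriting, the integral becomes -5·∫ e^u du = -5·e^u.
Substituting back, u = cos(3*w).

-5*exp(cos(3*w)) + C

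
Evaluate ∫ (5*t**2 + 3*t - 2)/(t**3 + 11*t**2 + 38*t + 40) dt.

2*log(t + 2) - 33*log(t + 4) + 36*log(t + 5) + C

Factor the denominator: (t + 2)*(t + 4)*(t + 5).
Partial-fraction decomposition: 36/(t + 5) - 33/(t + 4) + 2/(t + 2).
Integrate each term: A/(t−a) contributes A·log|t−a|.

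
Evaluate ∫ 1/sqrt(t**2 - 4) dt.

Substitute t = 2·sec(θ), so dt = 2·sec(θ)*tan(θ) dθ and the radical becomes sqrt(t**2 - 4) = 2·tan(θ) by the Pythagorean identity.
Integrate the resulting trig expression in θ, then back-substitute sec(θ) = t/2, tan(θ) = sqrt(t**2 - 4)/2 (absorbing any constant into C).

log(t + sqrt(t**2 - 4)) + C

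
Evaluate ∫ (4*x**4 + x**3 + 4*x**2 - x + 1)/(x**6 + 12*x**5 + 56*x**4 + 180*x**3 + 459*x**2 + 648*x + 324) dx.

Factor the denominator: (x + 1)*(x + 2)*(x + 3)*(x + 6)*(x**2 + 9).
Partial-fraction decomposition: (748*x - 4733)/(5850*(x**2 + 9)) - 5119/(2700*(x + 6)) + 337/(108*(x + 3)) - 75/(52*(x + 2)) + 9/(100*(x + 1)).
Integrate each term; A/(x−a) gives A·log|x−a|; the (Bx+D)/(x²+p²) term gives a log and an atan.

9*log(x + 1)/100 - 75*log(x + 2)/52 + 337*log(x + 3)/108 - 5119*log(x + 6)/2700 + 187*log(x**2 + 9)/2925 - 4733*atan(x/3)/17550 + C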